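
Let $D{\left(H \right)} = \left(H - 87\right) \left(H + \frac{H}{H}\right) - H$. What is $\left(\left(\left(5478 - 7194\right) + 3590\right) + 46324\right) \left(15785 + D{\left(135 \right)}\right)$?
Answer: $1068935244$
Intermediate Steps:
$D{\left(H \right)} = - H + \left(1 + H\right) \left(-87 + H\right)$ ($D{\left(H \right)} = \left(-87 + H\right) \left(H + 1\right) - H = \left(-87 + H\right) \left(1 + H\right) - H = \left(1 + H\right) \left(-87 + H\right) - H = - H + \left(1 + H\right) \left(-87 + H\right)$)
$\left(\left(\left(5478 - 7194\right) + 3590\right) + 46324\right) \left(15785 + D{\left(135 \right)}\right) = \left(\left(\left(5478 - 7194\right) + 3590\right) + 46324\right) \left(15785 - \left(11832 - 18225\right)\right) = \left(\left(-1716 + 3590\right) + 46324\right) \left(15785 - -6393\right) = \left(1874 + 46324\right) \left(15785 + 6393\right) = 48198 \cdot 22178 = 1068935244$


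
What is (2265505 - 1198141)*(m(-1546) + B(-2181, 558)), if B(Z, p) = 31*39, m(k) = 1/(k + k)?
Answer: 997512230907/773 ≈ 1.2904e+9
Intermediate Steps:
m(k) = 1/(2*k)
B(Z, p) = 1209
(2265505 - 1198141)*(m(-1546) + B(-2181, 558)) = (2265505 - 1198141)*((½)/(-1546) + 1209) = 1067364*((½)*(-1/1546) + 1209) = 1067364*(-1/3092 + 1209) = 1067364*(3738227/3092) = 997512230907/773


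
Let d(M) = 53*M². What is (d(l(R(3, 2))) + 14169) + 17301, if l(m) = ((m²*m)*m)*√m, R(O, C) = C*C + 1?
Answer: 103547095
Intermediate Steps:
R(O, C) = 1 + C² (R(O, C) = C² + 1 = 1 + C²)
l(m) = m^(9/2) (l(m) = (m³*m)*√m = m⁴*√m = m^(9/2))
(d(l(R(3, 2))) + 14169) + 17301 = (53*((1 + 2²)^(9/2))² + 14169) + 17301 = (53*((1 + 4)^(9/2))² + 14169) + 17301 = (53*(5^(9/2))² + 14169) + 17301 = (53*(625*√5)² + 14169) + 17301 = (53*1953125 + 14169) + 17301 = (103515625 + 14169) + 17301 = 103529794 + 17301 = 103547095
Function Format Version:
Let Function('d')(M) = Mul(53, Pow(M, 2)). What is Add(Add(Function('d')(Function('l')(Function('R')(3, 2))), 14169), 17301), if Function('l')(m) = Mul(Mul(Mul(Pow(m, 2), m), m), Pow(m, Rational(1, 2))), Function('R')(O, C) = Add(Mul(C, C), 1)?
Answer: 103547095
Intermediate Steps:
Function('R')(O, C) = Add(1, Pow(C, 2)) (Function('R')(O, C) = Add(Pow(C, 2), 1) = Add(1, Pow(C, 2)))
Function('l')(m) = Pow(m, Rational(9, 2)) (Function('l')(m) = Mul(Mul(Pow(m, 3), m), Pow(m, Rational(1, 2))) = Mul(Pow(m, 4), Pow(m, Rational(1, 2))) = Pow(m, Rational(9, 2)))
Add(Add(Function('d')(Function('l')(Function('R')(3, 2))), 14169), 17301) = Add(Add(Mul(53, Pow(Pow(Add(1, Pow(2, 2)), Rational(9, 2)), 2)), 14169), 17301) = Add(Add(Mul(53, Pow(Pow(Add(1, 4), Rational(9, 2)), 2)), 14169), 17301) = Add(Add(Mul(53, Pow(Pow(5, Rational(9, 2)), 2)), 14169), 17301) = Add(Add(Mul(53, Pow(Mul(625, Pow(5, Rational(1, 2))), 2)), 14169), 17301) = Add(Add(Mul(53, 1953125), 14169), 17301) = Add(Add(103515625, 14169), 17301) = Add(103529794, 17301) = 103547095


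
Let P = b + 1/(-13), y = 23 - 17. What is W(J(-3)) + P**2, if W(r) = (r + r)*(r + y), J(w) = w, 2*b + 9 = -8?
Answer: 37561/676 ≈ 55.564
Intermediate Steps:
b = -17/2 (b = -9/2 + (1/2)*(-8) = -9/2 - 4 = -17/2 ≈ -8.5000)
y = 6
W(r) = 2*r*(6 + r) (W(r) = (r + r)*(r + 6) = (2*r)*(6 + r) = 2*r*(6 + r))
P = -223/26 (P = -17/2 + 1/(-13) = -17/2 - 1/13 = -223/26 ≈ -8.5769)
W(J(-3)) + P**2 = 2*(-3)*(6 - 3) + (-223/26)**2 = 2*(-3)*3 + 49729/676 = -18 + 49729/676 = 37561/676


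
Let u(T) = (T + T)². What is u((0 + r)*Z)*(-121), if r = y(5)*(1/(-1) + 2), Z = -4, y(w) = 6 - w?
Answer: -7744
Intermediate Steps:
r = 1 (r = (6 - 1*5)*(1/(-1) + 2) = (6 - 5)*(1*(-1) + 2) = 1*(-1 + 2) = 1*1 = 1)
u(T) = 4*T² (u(T) = (2*T)² = 4*T²)
u((0 + r)*Z)*(-121) = (4*((0 + 1)*(-4))²)*(-121) = (4*(1*(-4))²)*(-121) = (4*(-4)²)*(-121) = (4*16)*(-121) = 64*(-121) = -7744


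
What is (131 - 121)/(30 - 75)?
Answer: -2/9 ≈ -0.22222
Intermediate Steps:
(131 - 121)/(30 - 75) = 10/(-45) = 10*(-1/45) = -2/9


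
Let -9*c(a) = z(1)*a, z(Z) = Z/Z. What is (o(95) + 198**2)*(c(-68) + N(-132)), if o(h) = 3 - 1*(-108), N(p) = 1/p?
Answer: 39170845/132 ≈ 2.9675e+5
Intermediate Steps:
z(Z) = 1
c(a) = -a/9
o(h) = 111 (o(h) = 3 + 108 = 111)
(o(95) + 198**2)*(c(-68) + N(-132)) = (111 + 198**2)*(-1/9*(-68) + 1/(-132)) = (111 + 39204)*(68/9 - 1/132) = 39315*(2989/396) = 39170845/132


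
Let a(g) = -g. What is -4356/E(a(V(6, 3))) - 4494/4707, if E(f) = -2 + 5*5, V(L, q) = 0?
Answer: -6869018/36087 ≈ -190.35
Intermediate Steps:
E(f) = 23 (E(f) = -2 + 25 = 23)
-4356/E(a(V(6, 3))) - 4494/4707 = -4356/23 - 4494/4707 = -4356*1/23 - 4494*1/4707 = -4356/23 - 1498/1569 = -6869018/36087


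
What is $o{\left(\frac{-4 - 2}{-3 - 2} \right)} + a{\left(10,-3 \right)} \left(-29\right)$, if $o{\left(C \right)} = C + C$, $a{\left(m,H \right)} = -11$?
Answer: $\frac{1607}{5} \approx 321.4$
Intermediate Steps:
$o{\left(C \right)} = 2 C$
$o{\left(\frac{-4 - 2}{-3 - 2} \right)} + a{\left(10,-3 \right)} \left(-29\right) = 2 \frac{-4 - 2}{-3 - 2} - -319 = 2 \left(- \frac{6}{-5}\right) + 319 = 2 \left(\left(-6\right) \left(- \frac{1}{5}\right)\right) + 319 = 2 \cdot \frac{6}{5} + 319 = \frac{12}{5} + 319 = \frac{1607}{5}$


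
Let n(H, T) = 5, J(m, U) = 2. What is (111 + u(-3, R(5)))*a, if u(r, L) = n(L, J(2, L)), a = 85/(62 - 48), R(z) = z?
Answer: 4930/7 ≈ 704.29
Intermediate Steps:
a = 85/14 ≈ 6.0714
u(r, L) = 5
(111 + u(-3, R(5)))*a = (111 + 5)*(85/14) = 116*(85/14) = 4930/7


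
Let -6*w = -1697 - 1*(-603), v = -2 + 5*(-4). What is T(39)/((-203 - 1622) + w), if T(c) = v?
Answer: 3/224 ≈ 0.013393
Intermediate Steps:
v = -22 (v = -2 - 20 = -22)
w = 547/3 (w = -(-1697 - 1*(-603))/6 = -(-1697 + 603)/6 = -⅙*(-1094) = 547/3 ≈ 182.33)
T(c) = -22
T(39)/((-203 - 1622) + w) = -22/((-203 - 1622) + 547/3) = -22/(-1825 + 547/3) = -22/(-4928/3) = -22*(-3/4928) = 3/224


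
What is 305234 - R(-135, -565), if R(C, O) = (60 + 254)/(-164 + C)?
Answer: 91265280/299 ≈ 3.0524e+5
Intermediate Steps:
R(C, O) = 314/(-164 + C)
305234 - R(-135, -565) = 305234 - 314/(-164 - 135) = 305234 - 314/(-299) = 305234 - 314*(-1)/299 = 305234 - 1*(-314/299) = 305234 + 314/299 = 91265280/299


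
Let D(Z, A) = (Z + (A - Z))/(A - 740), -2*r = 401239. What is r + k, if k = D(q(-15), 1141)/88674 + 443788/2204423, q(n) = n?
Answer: -7862819714679893867/39192738522951 ≈ -2.0062e+5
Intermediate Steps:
r = -401239/2 (r = -½*401239 = -401239/2 ≈ -2.0062e+5)
D(Z, A) = A/(-740 + A)
k = 15782850548555/78385477045902 (k = (1141/(-740 + 1141))/88674 + 443788/2204423 = (1141/401)*(1/88674) + 443788*(1/2204423) = (1141*(1/401))*(1/88674) + 443788/2204423 = (1141/401)*(1/88674) + 443788/2204423 = 1141/35558274 + 443788/2204423 = 15782850548555/78385477045902 ≈ 0.20135)
r + k = -401239/2 + 15782850548555/78385477045902 = -7862819714679893867/39192738522951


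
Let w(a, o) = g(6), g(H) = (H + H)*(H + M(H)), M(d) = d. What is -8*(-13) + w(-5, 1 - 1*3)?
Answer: 248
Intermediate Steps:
g(H) = 4*H² (g(H) = (H + H)*(H + H) = (2*H)*(2*H) = 4*H²)
w(a, o) = 144 (w(a, o) = 4*6² = 4*36 = 144)
-8*(-13) + w(-5, 1 - 1*3) = -8*(-13) + 144 = 104 + 144 = 248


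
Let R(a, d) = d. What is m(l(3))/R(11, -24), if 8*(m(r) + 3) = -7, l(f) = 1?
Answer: 31/192 ≈ 0.16146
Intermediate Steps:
m(r) = -31/8 (m(r) = -3 + (⅛)*(-7) = -3 - 7/8 = -31/8)
m(l(3))/R(11, -24) = -31/8/(-24) = -31/8*(-1/24) = 31/192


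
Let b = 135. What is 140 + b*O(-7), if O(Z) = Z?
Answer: -805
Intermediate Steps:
140 + b*O(-7) = 140 + 135*(-7) = 140 - 945 = -805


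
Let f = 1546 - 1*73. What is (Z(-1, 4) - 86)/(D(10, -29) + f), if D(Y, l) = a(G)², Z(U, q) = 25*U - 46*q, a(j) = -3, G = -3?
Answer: -295/1482 ≈ -0.19906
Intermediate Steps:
Z(U, q) = -46*q + 25*U
f = 1473 (f = 1546 - 73 = 1473)
D(Y, l) = 9 (D(Y, l) = (-3)² = 9)
(Z(-1, 4) - 86)/(D(10, -29) + f) = ((-46*4 + 25*(-1)) - 86)/(9 + 1473) = ((-184 - 25) - 86)/1482 = (-209 - 86)*(1/1482) = -295*1/1482 = -295/1482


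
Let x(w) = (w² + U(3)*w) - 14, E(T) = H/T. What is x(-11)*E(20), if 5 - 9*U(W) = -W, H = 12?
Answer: 175/3 ≈ 58.333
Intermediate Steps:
U(W) = 5/9 + W/9 (U(W) = 5/9 - (-1)*W/9 = 5/9 + W/9)
E(T) = 12/T
x(w) = -14 + w² + 8*w/9 (x(w) = (w² + (5/9 + (⅑)*3)*w) - 14 = (w² + (5/9 + ⅓)*w) - 14 = (w² + 8*w/9) - 14 = -14 + w² + 8*w/9)
x(-11)*E(20) = (-14 + (-11)² + (8/9)*(-11))*(12/20) = (-14 + 121 - 88/9)*(12*(1/20)) = (875/9)*(⅗) = 175/3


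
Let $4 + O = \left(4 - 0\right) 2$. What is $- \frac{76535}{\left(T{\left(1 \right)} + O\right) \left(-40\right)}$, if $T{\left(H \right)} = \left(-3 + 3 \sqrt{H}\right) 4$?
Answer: $\frac{15307}{32} \approx 478.34$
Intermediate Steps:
$T{\left(H \right)} = -12 + 12 \sqrt{H}$
$O = 4$ ($O = -4 + \left(4 - 0\right) 2 = -4 + \left(4 + 0\right) 2 = -4 + 4 \cdot 2 = -4 + 8 = 4$)
$- \frac{76535}{\left(T{\left(1 \right)} + O\right) \left(-40\right)} = - \frac{76535}{\left(\left(-12 + 12 \sqrt{1}\right) + 4\right) \left(-40\right)} = - \frac{76535}{\left(\left(-12 + 12 \cdot 1\right) + 4\right) \left(-40\right)} = - \frac{76535}{\left(\left(-12 + 12\right) + 4\right) \left(-40\right)} = - \frac{76535}{\left(0 + 4\right) \left(-40\right)} = - \frac{76535}{4 \left(-40\right)} = - \frac{76535}{-160} = \left(-76535\right) \left(- \frac{1}{160}\right) = \frac{15307}{32}$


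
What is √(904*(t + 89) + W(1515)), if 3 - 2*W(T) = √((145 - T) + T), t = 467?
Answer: √(2010502 - 2*√145)/2 ≈ 708.96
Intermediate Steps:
W(T) = 3/2 - √145/2 (W(T) = 3/2 - √((145 - T) + T)/2 = 3/2 - √145/2)
√(904*(t + 89) + W(1515)) = √(904*(467 + 89) + (3/2 - √145/2)) = √(904*556 + (3/2 - √145/2)) = √(502624 + (3/2 - √145/2)) = √(1005251/2 - √145/2)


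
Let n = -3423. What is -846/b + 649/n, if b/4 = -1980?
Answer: -124679/1506120 ≈ -0.082782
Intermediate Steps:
b = -7920 (b = 4*(-1980) = -7920)
-846/b + 649/n = -846/(-7920) + 649/(-3423) = -846*(-1/7920) + 649*(-1/3423) = 47/440 - 649/3423 = -124679/1506120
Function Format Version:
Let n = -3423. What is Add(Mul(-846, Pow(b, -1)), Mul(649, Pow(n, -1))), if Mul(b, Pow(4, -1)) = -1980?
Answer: Rational(-124679, 1506120) ≈ -0.082782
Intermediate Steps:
b = -7920 (b = Mul(4, -1980) = -7920)
Add(Mul(-846, Pow(b, -1)), Mul(649, Pow(n, -1))) = Add(Mul(-846, Pow(-7920, -1)), Mul(649, Pow(-3423, -1))) = Add(Mul(-846, Rational(-1, 7920)), Mul(649, Rational(-1, 3423))) = Add(Rational(47, 440), Rational(-649, 3423)) = Rational(-124679, 1506120)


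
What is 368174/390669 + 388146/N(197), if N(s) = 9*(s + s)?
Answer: 8496786371/76961793 ≈ 110.40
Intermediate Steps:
N(s) = 18*s (N(s) = 9*(2*s) = 18*s)
368174/390669 + 388146/N(197) = 368174/390669 + 388146/((18*197)) = 368174*(1/390669) + 388146/3546 = 368174/390669 + 388146*(1/3546) = 368174/390669 + 64691/591 = 8496786371/76961793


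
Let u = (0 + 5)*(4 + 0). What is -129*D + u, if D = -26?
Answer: 3374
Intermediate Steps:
u = 20 (u = 5*4 = 20)
-129*D + u = -129*(-26) + 20 = 3354 + 20 = 3374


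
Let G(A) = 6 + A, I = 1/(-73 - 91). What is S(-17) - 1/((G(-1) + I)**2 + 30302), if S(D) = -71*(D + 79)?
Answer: -3590594126802/815673353 ≈ -4402.0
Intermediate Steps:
I = -1/164 (I = 1/(-164) = -1/164 ≈ -0.0060976)
S(D) = -5609 - 71*D (S(D) = -71*(79 + D) = -5609 - 71*D)
S(-17) - 1/((G(-1) + I)**2 + 30302) = (-5609 - 71*(-17)) - 1/(((6 - 1) - 1/164)**2 + 30302) = (-5609 + 1207) - 1/((5 - 1/164)**2 + 30302) = -4402 - 1/((819/164)**2 + 30302) = -4402 - 1/(670761/26896 + 30302) = -4402 - 1/815673353/26896 = -4402 - 1*26896/815673353 = -4402 - 26896/815673353 = -3590594126802/815673353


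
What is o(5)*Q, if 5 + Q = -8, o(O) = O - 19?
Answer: 182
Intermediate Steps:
o(O) = -19 + O
Q = -13 (Q = -5 - 8 = -13)
o(5)*Q = (-19 + 5)*(-13) = -14*(-13) = 182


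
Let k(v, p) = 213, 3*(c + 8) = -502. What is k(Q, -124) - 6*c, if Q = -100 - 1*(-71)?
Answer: 1265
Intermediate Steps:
c = -526/3 (c = -8 + (⅓)*(-502) = -8 - 502/3 = -526/3 ≈ -175.33)
Q = -29 (Q = -100 + 71 = -29)
k(Q, -124) - 6*c = 213 - 6*(-526)/3 = 213 - 1*(-1052) = 213 + 1052 = 1265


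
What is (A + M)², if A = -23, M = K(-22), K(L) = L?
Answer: 2025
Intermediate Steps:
M = -22
(A + M)² = (-23 - 22)² = (-45)² = 2025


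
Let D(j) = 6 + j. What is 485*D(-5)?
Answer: 485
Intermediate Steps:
485*D(-5) = 485*(6 - 5) = 485*1 = 485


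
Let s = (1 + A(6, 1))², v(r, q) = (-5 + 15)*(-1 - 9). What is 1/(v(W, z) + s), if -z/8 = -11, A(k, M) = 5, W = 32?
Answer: -1/64 ≈ -0.015625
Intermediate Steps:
z = 88 (z = -8*(-11) = 88)
v(r, q) = -100 (v(r, q) = 10*(-10) = -100)
s = 36 (s = (1 + 5)² = 6² = 36)
1/(v(W, z) + s) = 1/(-100 + 36) = 1/(-64) = -1/64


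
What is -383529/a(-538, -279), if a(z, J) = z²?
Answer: -383529/289444 ≈ -1.3251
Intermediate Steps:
-383529/a(-538, -279) = -383529/((-538)²) = -383529/289444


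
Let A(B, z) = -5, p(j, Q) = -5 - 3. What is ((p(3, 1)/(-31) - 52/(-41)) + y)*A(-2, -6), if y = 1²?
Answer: -16055/1271 ≈ -12.632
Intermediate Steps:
y = 1
p(j, Q) = -8
((p(3, 1)/(-31) - 52/(-41)) + y)*A(-2, -6) = ((-8/(-31) - 52/(-41)) + 1)*(-5) = ((-8*(-1/31) - 52*(-1/41)) + 1)*(-5) = ((8/31 + 52/41) + 1)*(-5) = (1940/1271 + 1)*(-5) = (3211/1271)*(-5) = -16055/1271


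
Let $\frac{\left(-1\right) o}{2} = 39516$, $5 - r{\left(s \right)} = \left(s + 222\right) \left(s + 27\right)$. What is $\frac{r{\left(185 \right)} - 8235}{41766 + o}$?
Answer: $\frac{47257}{18633} \approx 2.5362$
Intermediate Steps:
$r{\left(s \right)} = 5 - \left(27 + s\right) \left(222 + s\right)$ ($r{\left(s \right)} = 5 - \left(s + 222\right) \left(s + 27\right) = 5 - \left(222 + s\right) \left(27 + s\right) = 5 - \left(27 + s\right) \left(222 + s\right)$)
$o = -79032$ ($o = \left(-2\right) 39516 = -79032$)
$\frac{r{\left(185 \right)} - 8235}{41766 + o} = \frac{\left(-5989 - 185^{2} - 46065\right) - 8235}{41766 - 79032} = \frac{\left(-5989 - 34225 - 46065\right) - 8235}{-37266} = \left(\left(-5989 - 34225 - 46065\right) - 8235\right) \left(- \frac{1}{37266}\right) = \left(-86279 - 8235\right) \left(- \frac{1}{37266}\right) = \left(-94514\right) \left(- \frac{1}{37266}\right) = \frac{47257}{18633}$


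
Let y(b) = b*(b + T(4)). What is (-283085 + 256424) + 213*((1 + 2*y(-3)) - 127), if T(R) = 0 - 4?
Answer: -44553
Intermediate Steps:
T(R) = -4
y(b) = b*(-4 + b) (y(b) = b*(b - 4) = b*(-4 + b))
(-283085 + 256424) + 213*((1 + 2*y(-3)) - 127) = (-283085 + 256424) + 213*((1 + 2*(-3*(-4 - 3))) - 127) = -26661 + 213*((1 + 2*(-3*(-7))) - 127) = -26661 + 213*((1 + 2*21) - 127) = -26661 + 213*((1 + 42) - 127) = -26661 + 213*(43 - 127) = -26661 + 213*(-84) = -26661 - 17892 = -44553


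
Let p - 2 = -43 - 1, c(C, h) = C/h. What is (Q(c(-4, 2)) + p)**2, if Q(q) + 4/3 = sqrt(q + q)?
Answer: 16864/9 - 520*I/3 ≈ 1873.8 - 173.33*I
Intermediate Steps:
p = -42 (p = 2 + (-43 - 1) = 2 - 44 = -42)
Q(q) = -4/3 + sqrt(2)*sqrt(q) (Q(q) = -4/3 + sqrt(q + q) = -4/3 + sqrt(2*q) = -4/3 + sqrt(2)*sqrt(q))
(Q(c(-4, 2)) + p)**2 = ((-4/3 + sqrt(2)*sqrt(-4/2)) - 42)**2 = ((-4/3 + sqrt(2)*sqrt(-4*1/2)) - 42)**2 = ((-4/3 + sqrt(2)*sqrt(-2)) - 42)**2 = ((-4/3 + sqrt(2)*(I*sqrt(2))) - 42)**2 = ((-4/3 + 2*I) - 42)**2 = (-130/3 + 2*I)**2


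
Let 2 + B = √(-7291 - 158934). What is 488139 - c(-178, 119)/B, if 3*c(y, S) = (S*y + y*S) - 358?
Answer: 243428488049/498687 - 213610*I*√6649/498687 ≈ 4.8814e+5 - 34.928*I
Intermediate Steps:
c(y, S) = -358/3 + 2*S*y/3 (c(y, S) = ((S*y + y*S) - 358)/3 = ((S*y + S*y) - 358)/3 = (2*S*y - 358)/3 = (-358 + 2*S*y)/3 = -358/3 + 2*S*y/3)
B = -2 + 5*I*√6649 (B = -2 + √(-7291 - 158934) = -2 + √(-166225) = -2 + 5*I*√6649 ≈ -2.0 + 407.71*I)
488139 - c(-178, 119)/B = 488139 - (-358/3 + (⅔)*119*(-178))/(-2 + 5*I*√6649) = 488139 - (-358/3 - 42364/3)/(-2 + 5*I*√6649) = 488139 - (-42722)/(3*(-2 + 5*I*√6649)) = 488139 + 42722/(3*(-2 + 5*I*√6649))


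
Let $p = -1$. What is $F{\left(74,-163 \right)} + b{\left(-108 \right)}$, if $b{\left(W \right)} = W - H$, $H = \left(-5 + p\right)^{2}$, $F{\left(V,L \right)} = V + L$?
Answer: $-233$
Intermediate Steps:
$F{\left(V,L \right)} = L + V$
$H = 36$ ($H = \left(-5 - 1\right)^{2} = \left(-6\right)^{2} = 36$)
$b{\left(W \right)} = -36 + W$ ($b{\left(W \right)} = W - 36 = -36 + W$)
$F{\left(74,-163 \right)} + b{\left(-108 \right)} = \left(-163 + 74\right) - 144 = -89 - 144 = -233$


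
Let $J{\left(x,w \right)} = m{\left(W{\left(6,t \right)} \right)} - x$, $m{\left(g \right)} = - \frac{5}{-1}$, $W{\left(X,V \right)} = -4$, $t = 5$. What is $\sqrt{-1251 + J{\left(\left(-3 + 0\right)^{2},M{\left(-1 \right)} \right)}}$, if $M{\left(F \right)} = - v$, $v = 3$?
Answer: $i \sqrt{1255} \approx 35.426 i$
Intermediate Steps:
$M{\left(F \right)} = -3$ ($M{\left(F \right)} = \left(-1\right) 3 = -3$)
$m{\left(g \right)} = 5$ ($m{\left(g \right)} = \left(-5\right) \left(-1\right) = 5$)
$J{\left(x,w \right)} = 5 - x$
$\sqrt{-1251 + J{\left(\left(-3 + 0\right)^{2},M{\left(-1 \right)} \right)}} = \sqrt{-1251 + \left(5 - \left(-3 + 0\right)^{2}\right)} = \sqrt{-1251 + \left(5 - \left(-3\right)^{2}\right)} = \sqrt{-1251 + \left(5 - 9\right)} = \sqrt{-1251 - 4} = \sqrt{-1255} = i \sqrt{1255}$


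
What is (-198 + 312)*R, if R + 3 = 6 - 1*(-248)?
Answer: 28614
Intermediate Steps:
R = 251 (R = -3 + (6 - 1*(-248)) = -3 + (6 + 248) = -3 + 254 = 251)
(-198 + 312)*R = (-198 + 312)*251 = 114*251 = 28614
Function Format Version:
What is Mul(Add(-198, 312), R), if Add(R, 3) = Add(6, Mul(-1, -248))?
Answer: 28614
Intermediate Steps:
R = 251 (R = Add(-3, Add(6, Mul(-1, -248))) = Add(-3, Add(6, 248)) = Add(-3, 254) = 251)
Mul(Add(-198, 312), R) = Mul(Add(-198, 312), 251) = Mul(114, 251) = 28614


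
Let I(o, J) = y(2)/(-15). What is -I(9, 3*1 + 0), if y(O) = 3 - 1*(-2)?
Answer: ⅓ ≈ 0.33333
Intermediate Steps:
y(O) = 5 (y(O) = 3 + 2 = 5)
I(o, J) = -⅓ (I(o, J) = 5/(-15) = 5*(-1/15) = -⅓)
-I(9, 3*1 + 0) = -1*(-⅓) = ⅓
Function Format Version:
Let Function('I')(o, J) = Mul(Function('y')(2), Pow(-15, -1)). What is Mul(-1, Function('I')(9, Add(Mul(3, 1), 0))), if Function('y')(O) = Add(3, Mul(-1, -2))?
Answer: Rational(1, 3) ≈ 0.33333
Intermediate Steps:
Function('y')(O) = 5 (Function('y')(O) = Add(3, 2) = 5)
Function('I')(o, J) = Rational(-1, 3) (Function('I')(o, J) = Mul(5, Pow(-15, -1)) = Mul(5, Rational(-1, 15)) = Rational(-1, 3))
Mul(-1, Function('I')(9, Add(Mul(3, 1), 0))) = Mul(-1, Rational(-1, 3)) = Rational(1, 3)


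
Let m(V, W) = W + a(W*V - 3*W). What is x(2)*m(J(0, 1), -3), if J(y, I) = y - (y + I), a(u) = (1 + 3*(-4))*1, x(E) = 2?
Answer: -28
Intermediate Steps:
a(u) = -11 (a(u) = (1 - 12)*1 = -11*1 = -11)
J(y, I) = -I (J(y, I) = y - (I + y) = y + (-I - y) = -I)
m(V, W) = -11 + W (m(V, W) = W - 11 = -11 + W)
x(2)*m(J(0, 1), -3) = 2*(-11 - 3) = 2*(-14) = -28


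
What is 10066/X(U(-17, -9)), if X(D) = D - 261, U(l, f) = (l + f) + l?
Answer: -5033/152 ≈ -33.112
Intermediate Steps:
U(l, f) = f + 2*l (U(l, f) = (f + l) + l = f + 2*l)
X(D) = -261 + D
10066/X(U(-17, -9)) = 10066/(-261 + (-9 + 2*(-17))) = 10066/(-261 + (-9 - 34)) = 10066/(-261 - 43) = 10066/(-304) = 10066*(-1/304) = -5033/152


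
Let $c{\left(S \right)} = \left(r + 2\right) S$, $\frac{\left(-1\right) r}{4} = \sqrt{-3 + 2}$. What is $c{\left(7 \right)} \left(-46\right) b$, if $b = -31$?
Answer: $19964 - 39928 i \approx 19964.0 - 39928.0 i$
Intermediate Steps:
$r = - 4 i$ ($r = - 4 \sqrt{-3 + 2} = - 4 \sqrt{-1} = - 4 i \approx - 4.0 i$)
$c{\left(S \right)} = S \left(2 - 4 i\right)$ ($c{\left(S \right)} = \left(- 4 i + 2\right) S = \left(2 - 4 i\right) S = S \left(2 - 4 i\right)$)
$c{\left(7 \right)} \left(-46\right) b = 7 \left(2 - 4 i\right) \left(-46\right) \left(-31\right) = \left(14 - 28 i\right) \left(-46\right) \left(-31\right) = \left(-644 + 1288 i\right) \left(-31\right) = 19964 - 39928 i$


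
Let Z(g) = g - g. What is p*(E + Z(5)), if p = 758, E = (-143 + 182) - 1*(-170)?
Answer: 158422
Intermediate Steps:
E = 209 (E = 39 + 170 = 209)
Z(g) = 0
p*(E + Z(5)) = 758*(209 + 0) = 758*209 = 158422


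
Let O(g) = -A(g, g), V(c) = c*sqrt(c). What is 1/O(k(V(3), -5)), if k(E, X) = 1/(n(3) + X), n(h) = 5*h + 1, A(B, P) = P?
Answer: -11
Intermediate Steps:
V(c) = c**(3/2)
n(h) = 1 + 5*h
k(E, X) = 1/(16 + X) (k(E, X) = 1/((1 + 5*3) + X) = 1/((1 + 15) + X) = 1/(16 + X))
O(g) = -g
1/O(k(V(3), -5)) = 1/(-1/(16 - 5)) = 1/(-1/11) = -11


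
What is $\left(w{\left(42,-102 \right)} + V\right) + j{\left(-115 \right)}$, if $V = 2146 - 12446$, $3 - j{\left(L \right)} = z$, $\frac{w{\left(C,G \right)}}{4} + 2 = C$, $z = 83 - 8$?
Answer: $-10212$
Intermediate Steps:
$z = 75$ ($z = 83 - 8 = 75$)
$w{\left(C,G \right)} = -8 + 4 C$
$j{\left(L \right)} = -72$ ($j{\left(L \right)} = 3 - 75 = -72$)
$V = -10300$ ($V = 2146 - 12446 = -10300$)
$\left(w{\left(42,-102 \right)} + V\right) + j{\left(-115 \right)} = \left(\left(-8 + 4 \cdot 42\right) - 10300\right) - 72 = \left(\left(-8 + 168\right) - 10300\right) - 72 = \left(160 - 10300\right) - 72 = -10140 - 72 = -10212$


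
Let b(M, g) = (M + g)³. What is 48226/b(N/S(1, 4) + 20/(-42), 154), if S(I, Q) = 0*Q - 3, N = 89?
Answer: 16541518/651714363 ≈ 0.025382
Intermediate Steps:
S(I, Q) = -3 (S(I, Q) = 0 - 3 = -3)
48226/b(N/S(1, 4) + 20/(-42), 154) = 48226/(((89/(-3) + 20/(-42)) + 154)³) = 48226/(((89*(-⅓) + 20*(-1/42)) + 154)³) = 48226/(((-89/3 - 10/21) + 154)³) = 48226/((-211/7 + 154)³) = 48226/((867/7)³) = 48226/(651714363/343) = 48226*(343/651714363) = 16541518/651714363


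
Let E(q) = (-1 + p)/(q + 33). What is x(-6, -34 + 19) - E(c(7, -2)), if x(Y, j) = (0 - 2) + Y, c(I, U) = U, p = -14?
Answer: -233/31 ≈ -7.5161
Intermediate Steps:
E(q) = -15/(33 + q) (E(q) = (-1 - 14)/(q + 33) = -15/(33 + q))
x(Y, j) = -2 + Y
x(-6, -34 + 19) - E(c(7, -2)) = (-2 - 6) - (-15)/(33 - 2) = -8 - (-15)/31 = -8 - 1*(-15/31) = -8 + 15/31 = -233/31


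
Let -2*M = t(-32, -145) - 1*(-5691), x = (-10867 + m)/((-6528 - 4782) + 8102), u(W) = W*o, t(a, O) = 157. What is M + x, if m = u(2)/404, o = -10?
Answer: -236575455/81002 ≈ -2920.6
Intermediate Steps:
u(W) = -10*W (u(W) = W*(-10) = -10*W)
m = -5/101 (m = -10*2/404 = -20*1/404 = -5/101 ≈ -0.049505)
x = 274393/81002 (x = (-10867 - 5/101)/((-6528 - 4782) + 8102) = -1097572/(101*(-11310 + 8102)) = -1097572/101/(-3208) = -1097572/101*(-1/3208) = 274393/81002 ≈ 3.3875)
M = -2924 (M = -(157 - 1*(-5691))/2 = -(157 + 5691)/2 = -½*5848 = -2924)
M + x = -2924 + 274393/81002 = -236575455/81002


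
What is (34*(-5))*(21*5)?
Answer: -17850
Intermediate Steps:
(34*(-5))*(21*5) = -170*105 = -17850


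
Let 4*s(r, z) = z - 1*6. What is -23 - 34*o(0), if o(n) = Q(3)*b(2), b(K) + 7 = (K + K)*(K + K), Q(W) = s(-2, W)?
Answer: 413/2 ≈ 206.50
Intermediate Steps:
s(r, z) = -3/2 + z/4 (s(r, z) = (z - 1*6)/4 = (z - 6)/4 = (-6 + z)/4 = -3/2 + z/4)
Q(W) = -3/2 + W/4
b(K) = -7 + 4*K² (b(K) = -7 + (K + K)*(K + K) = -7 + (2*K)*(2*K) = -7 + 4*K²)
o(n) = -27/4 (o(n) = (-3/2 + (¼)*3)*(-7 + 4*2²) = (-3/2 + ¾)*(-7 + 4*4) = -3*(-7 + 16)/4 = -¾*9 = -27/4)
-23 - 34*o(0) = -23 - 34*(-27/4) = -23 + 459/2 = 413/2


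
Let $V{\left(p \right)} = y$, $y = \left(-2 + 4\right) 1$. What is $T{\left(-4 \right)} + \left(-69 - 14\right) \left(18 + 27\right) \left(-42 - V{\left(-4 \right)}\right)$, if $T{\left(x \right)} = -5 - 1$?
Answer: $164334$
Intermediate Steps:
$y = 2$ ($y = 2 \cdot 1 = 2$)
$V{\left(p \right)} = 2$
$T{\left(x \right)} = -6$
$T{\left(-4 \right)} + \left(-69 - 14\right) \left(18 + 27\right) \left(-42 - V{\left(-4 \right)}\right) = -6 + \left(-69 - 14\right) \left(18 + 27\right) \left(-42 - 2\right) = -6 + \left(-83\right) 45 \left(-42 - 2\right) = -6 - -164340 = -6 + 164340 = 164334$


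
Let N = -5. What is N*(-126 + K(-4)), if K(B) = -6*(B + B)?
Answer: 390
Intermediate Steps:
K(B) = -12*B
N*(-126 + K(-4)) = -5*(-126 - 12*(-4)) = -5*(-126 + 48) = -5*(-78) = 390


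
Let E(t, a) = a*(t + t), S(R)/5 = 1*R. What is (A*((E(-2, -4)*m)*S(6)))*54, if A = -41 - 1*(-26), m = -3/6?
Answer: 194400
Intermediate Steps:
m = -½ (m = -3*⅙ = -½ ≈ -0.50000)
S(R) = 5*R (S(R) = 5*(1*R) = 5*R)
E(t, a) = 2*a*t (E(t, a) = a*(2*t) = 2*a*t)
A = -15 (A = -41 + 26 = -15)
(A*((E(-2, -4)*m)*S(6)))*54 = -15*(2*(-4)*(-2))*(-½)*5*6*54 = -15*16*(-½)*30*54 = -(-120)*30*54 = -15*(-240)*54 = 3600*54 = 194400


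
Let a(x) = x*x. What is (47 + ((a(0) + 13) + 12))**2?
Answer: 5184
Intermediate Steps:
a(x) = x**2
(47 + ((a(0) + 13) + 12))**2 = (47 + ((0**2 + 13) + 12))**2 = (47 + ((0 + 13) + 12))**2 = (47 + (13 + 12))**2 = (47 + 25)**2 = 72**2 = 5184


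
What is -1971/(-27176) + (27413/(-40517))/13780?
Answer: 274928035193/3793255022440 ≈ 0.072478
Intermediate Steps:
-1971/(-27176) + (27413/(-40517))/13780 = -1971*(-1/27176) + (27413*(-1/40517))*(1/13780) = 1971/27176 - 27413/40517*1/13780 = 1971/27176 - 27413/558324260 = 274928035193/3793255022440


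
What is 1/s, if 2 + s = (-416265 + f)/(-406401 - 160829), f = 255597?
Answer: -283615/486896 ≈ -0.58250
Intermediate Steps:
s = -486896/283615 (s = -2 + (-416265 + 255597)/(-406401 - 160829) = -2 - 160668/(-567230) = -2 - 160668*(-1/567230) = -2 + 80334/283615 = -486896/283615 ≈ -1.7167)
1/s = 1/(-486896/283615) = -283615/486896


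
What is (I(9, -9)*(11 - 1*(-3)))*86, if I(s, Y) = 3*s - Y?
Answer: 43344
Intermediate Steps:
I(s, Y) = -Y + 3*s
(I(9, -9)*(11 - 1*(-3)))*86 = ((-1*(-9) + 3*9)*(11 - 1*(-3)))*86 = ((9 + 27)*(11 + 3))*86 = (36*14)*86 = 504*86 = 43344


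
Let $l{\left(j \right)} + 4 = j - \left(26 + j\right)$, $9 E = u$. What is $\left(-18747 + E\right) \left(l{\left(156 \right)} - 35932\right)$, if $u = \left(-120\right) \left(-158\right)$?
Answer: $\frac{1795259002}{3} \approx 5.9842 \cdot 10^{8}$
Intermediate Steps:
$u = 18960$
$E = \frac{6320}{3}$ ($E = \frac{1}{9} \cdot 18960 = \frac{6320}{3} \approx 2106.7$)
$l{\left(j \right)} = -30$ ($l{\left(j \right)} = -4 + \left(j - \left(26 + j\right)\right) = -4 - 26 = -30$)
$\left(-18747 + E\right) \left(l{\left(156 \right)} - 35932\right) = \left(-18747 + \frac{6320}{3}\right) \left(-30 - 35932\right) = \left(- \frac{49921}{3}\right) \left(-35962\right) = \frac{1795259002}{3}$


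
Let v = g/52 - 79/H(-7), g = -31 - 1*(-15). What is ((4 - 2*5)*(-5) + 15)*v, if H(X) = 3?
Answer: -15585/13 ≈ -1198.8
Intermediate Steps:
g = -16 (g = -31 + 15 = -16)
v = -1039/39 (v = -16/52 - 79/3 = -16*1/52 - 79*⅓ = -4/13 - 79/3 = -1039/39 ≈ -26.641)
((4 - 2*5)*(-5) + 15)*v = ((4 - 2*5)*(-5) + 15)*(-1039/39) = ((4 - 10)*(-5) + 15)*(-1039/39) = (-6*(-5) + 15)*(-1039/39) = (30 + 15)*(-1039/39) = 45*(-1039/39) = -15585/13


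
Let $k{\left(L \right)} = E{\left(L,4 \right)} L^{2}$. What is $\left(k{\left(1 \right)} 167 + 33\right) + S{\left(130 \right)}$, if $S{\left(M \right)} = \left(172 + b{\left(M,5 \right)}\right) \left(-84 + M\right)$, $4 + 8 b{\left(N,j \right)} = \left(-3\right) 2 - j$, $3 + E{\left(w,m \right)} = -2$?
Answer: $\frac{28095}{4} \approx 7023.8$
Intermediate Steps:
$E{\left(w,m \right)} = -5$ ($E{\left(w,m \right)} = -3 - 2 = -5$)
$b{\left(N,j \right)} = - \frac{5}{4} - \frac{j}{8}$ ($b{\left(N,j \right)} = - \frac{1}{2} + \frac{\left(-3\right) 2 - j}{8} = - \frac{1}{2} + \frac{-6 - j}{8} = - \frac{1}{2} - \left(\frac{3}{4} + \frac{j}{8}\right) = - \frac{5}{4} - \frac{j}{8}$)
$k{\left(L \right)} = - 5 L^{2}$
$S{\left(M \right)} = - \frac{28581}{2} + \frac{1361 M}{8}$ ($S{\left(M \right)} = \left(172 - \frac{15}{8}\right) \left(-84 + M\right) = \frac{1361 \left(-84 + M\right)}{8} = - \frac{28581}{2} + \frac{1361 M}{8}$)
$\left(k{\left(1 \right)} 167 + 33\right) + S{\left(130 \right)} = \left(- 5 \cdot 1^{2} \cdot 167 + 33\right) + \left(- \frac{28581}{2} + \frac{1361}{8} \cdot 130\right) = \left(\left(-5\right) 1 \cdot 167 + 33\right) + \left(- \frac{28581}{2} + \frac{88465}{4}\right) = \left(\left(-5\right) 167 + 33\right) + \frac{31303}{4} = \left(-835 + 33\right) + \frac{31303}{4} = -802 + \frac{31303}{4} = \frac{28095}{4}$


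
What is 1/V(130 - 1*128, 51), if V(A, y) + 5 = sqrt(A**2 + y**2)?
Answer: 1/516 + sqrt(2605)/2580 ≈ 0.021721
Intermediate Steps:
V(A, y) = -5 + sqrt(A**2 + y**2)
1/V(130 - 1*128, 51) = 1/(-5 + sqrt((130 - 1*128)**2 + 51**2)) = 1/(-5 + sqrt((130 - 128)**2 + 2601)) = 1/(-5 + sqrt(2**2 + 2601)) = 1/(-5 + sqrt(4 + 2601)) = 1/(-5 + sqrt(2605))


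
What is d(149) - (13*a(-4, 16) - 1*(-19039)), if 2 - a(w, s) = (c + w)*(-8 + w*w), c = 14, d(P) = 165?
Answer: -17860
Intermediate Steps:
a(w, s) = 2 - (-8 + w²)*(14 + w) (a(w, s) = 2 - (14 + w)*(-8 + w*w) = 2 - (14 + w)*(-8 + w²) = 2 - (-8 + w²)*(14 + w))
d(149) - (13*a(-4, 16) - 1*(-19039)) = 165 - (13*(114 - 1*(-4)³ - 14*(-4)² + 8*(-4)) - 1*(-19039)) = 165 - (13*(114 - 1*(-64) - 14*16 - 32) + 19039) = 165 - (13*(114 + 64 - 224 - 32) + 19039) = 165 - (13*(-78) + 19039) = 165 - (-1014 + 19039) = 165 - 1*18025 = 165 - 18025 = -17860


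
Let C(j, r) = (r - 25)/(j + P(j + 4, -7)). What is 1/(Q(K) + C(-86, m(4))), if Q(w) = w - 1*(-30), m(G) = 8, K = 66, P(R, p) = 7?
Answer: 79/7601 ≈ 0.010393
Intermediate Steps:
C(j, r) = (-25 + r)/(7 + j) (C(j, r) = (r - 25)/(j + 7) = (-25 + r)/(7 + j))
Q(w) = 30 + w (Q(w) = w + 30 = 30 + w)
1/(Q(K) + C(-86, m(4))) = 1/((30 + 66) + (-25 + 8)/(7 - 86)) = 1/(96 - 17/(-79)) = 1/(96 - 1/79*(-17)) = 1/(96 + 17/79) = 1/(7601/79) = 79/7601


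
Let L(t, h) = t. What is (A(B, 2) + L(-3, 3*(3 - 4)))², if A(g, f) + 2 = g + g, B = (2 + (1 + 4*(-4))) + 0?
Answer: 961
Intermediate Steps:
B = -13 (B = (2 + (1 - 16)) + 0 = (2 - 15) + 0 = -13 + 0 = -13)
A(g, f) = -2 + 2*g (A(g, f) = -2 + (g + g) = -2 + 2*g)
(A(B, 2) + L(-3, 3*(3 - 4)))² = ((-2 + 2*(-13)) - 3)² = ((-2 - 26) - 3)² = (-28 - 3)² = (-31)² = 961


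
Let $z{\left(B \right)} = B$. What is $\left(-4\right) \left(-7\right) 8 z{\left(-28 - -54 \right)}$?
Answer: $5824$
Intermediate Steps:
$\left(-4\right) \left(-7\right) 8 z{\left(-28 - -54 \right)} = \left(-4\right) \left(-7\right) 8 \left(-28 - -54\right) = 28 \cdot 8 \left(-28 + 54\right) = 224 \cdot 26 = 5824$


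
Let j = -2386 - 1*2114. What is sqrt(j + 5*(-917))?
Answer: I*sqrt(9085) ≈ 95.315*I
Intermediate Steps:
j = -4500 (j = -2386 - 2114 = -4500)
sqrt(j + 5*(-917)) = sqrt(-4500 + 5*(-917)) = sqrt(-4500 - 4585) = sqrt(-9085) = I*sqrt(9085)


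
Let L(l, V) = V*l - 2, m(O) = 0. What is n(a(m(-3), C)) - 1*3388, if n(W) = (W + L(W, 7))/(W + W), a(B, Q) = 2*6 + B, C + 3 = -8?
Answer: -40609/12 ≈ -3384.1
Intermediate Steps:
C = -11 (C = -3 - 8 = -11)
a(B, Q) = 12 + B
L(l, V) = -2 + V*l
n(W) = (-2 + 8*W)/(2*W) (n(W) = (W + (-2 + 7*W))/(W + W) = (-2 + 8*W)/((2*W)) = (-2 + 8*W)*(1/(2*W)) = (-2 + 8*W)/(2*W))
n(a(m(-3), C)) - 1*3388 = (4 - 1/(12 + 0)) - 1*3388 = (4 - 1/12) - 3388 = 47/12 - 3388 = -40609/12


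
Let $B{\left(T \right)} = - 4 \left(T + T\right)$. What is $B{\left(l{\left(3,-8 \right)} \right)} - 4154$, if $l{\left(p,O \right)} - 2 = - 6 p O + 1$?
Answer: $-5330$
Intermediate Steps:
$l{\left(p,O \right)} = 3 - 6 O p$ ($l{\left(p,O \right)} = 2 + \left(- 6 p O + 1\right) = 2 - \left(-1 + 6 O p\right) = 3 - 6 O p$)
$B{\left(T \right)} = - 8 T$ ($B{\left(T \right)} = - 4 \cdot 2 T = - 8 T$)
$B{\left(l{\left(3,-8 \right)} \right)} - 4154 = - 8 \left(3 - \left(-48\right) 3\right) - 4154 = - 8 \left(3 + 144\right) - 4154 = \left(-8\right) 147 - 4154 = -1176 - 4154 = -5330$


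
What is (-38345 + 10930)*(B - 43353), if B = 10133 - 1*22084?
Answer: 1516159160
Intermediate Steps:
B = -11951 (B = 10133 - 22084 = -11951)
(-38345 + 10930)*(B - 43353) = (-38345 + 10930)*(-11951 - 43353) = -27415*(-55304) = 1516159160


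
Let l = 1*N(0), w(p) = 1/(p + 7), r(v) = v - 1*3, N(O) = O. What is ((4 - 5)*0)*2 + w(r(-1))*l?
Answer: 0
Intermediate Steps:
r(v) = -3 + v (r(v) = v - 3 = -3 + v)
w(p) = 1/(7 + p)
l = 0 (l = 1*0 = 0)
((4 - 5)*0)*2 + w(r(-1))*l = ((4 - 5)*0)*2 + 0/(7 + (-3 - 1)) = -1*0*2 + 0/(7 - 4) = 0*2 + 0/3 = 0 + (⅓)*0 = 0 + 0 = 0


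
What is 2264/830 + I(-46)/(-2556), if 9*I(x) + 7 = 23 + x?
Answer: 4342163/1591110 ≈ 2.7290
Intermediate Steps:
I(x) = 16/9 + x/9 (I(x) = -7/9 + (23 + x)/9 = -7/9 + (23/9 + x/9) = 16/9 + x/9)
2264/830 + I(-46)/(-2556) = 2264/830 + (16/9 + (⅑)*(-46))/(-2556) = 2264*(1/830) + (16/9 - 46/9)*(-1/2556) = 1132/415 - 10/3*(-1/2556) = 1132/415 + 5/3834 = 4342163/1591110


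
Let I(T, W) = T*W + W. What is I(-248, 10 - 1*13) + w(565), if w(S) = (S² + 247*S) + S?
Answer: 460086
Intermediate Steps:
w(S) = S² + 248*S
I(T, W) = W + T*W
I(-248, 10 - 1*13) + w(565) = (10 - 1*13)*(1 - 248) + 565*(248 + 565) = (10 - 13)*(-247) + 565*813 = -3*(-247) + 459345 = 741 + 459345 = 460086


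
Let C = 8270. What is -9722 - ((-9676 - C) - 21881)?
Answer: 30105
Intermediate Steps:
-9722 - ((-9676 - C) - 21881) = -9722 - ((-9676 - 1*8270) - 21881) = -9722 - ((-9676 - 8270) - 21881) = -9722 - (-17946 - 21881) = -9722 - 1*(-39827) = -9722 + 39827 = 30105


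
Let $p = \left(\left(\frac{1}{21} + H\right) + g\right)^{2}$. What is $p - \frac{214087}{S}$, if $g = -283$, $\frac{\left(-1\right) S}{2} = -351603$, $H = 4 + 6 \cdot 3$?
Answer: $\frac{335197826191}{4922442} \approx 68096.0$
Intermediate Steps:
$H = 22$ ($H = 4 + 18 = 22$)
$S = 703206$ ($S = \left(-2\right) \left(-351603\right) = 703206$)
$p = \frac{30030400}{441}$ ($p = \left(\left(\frac{1}{21} + 22\right) - 283\right)^{2} = \left(\frac{463}{21} - 283\right)^{2} = \left(- \frac{5480}{21}\right)^{2} = \frac{30030400}{441} \approx 68096.0$)
$p - \frac{214087}{S} = \frac{30030400}{441} - \frac{214087}{703206} = \frac{335197826191}{4922442}$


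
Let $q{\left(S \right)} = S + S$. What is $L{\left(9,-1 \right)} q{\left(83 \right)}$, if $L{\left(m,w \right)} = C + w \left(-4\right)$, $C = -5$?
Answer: $-166$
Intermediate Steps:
$q{\left(S \right)} = 2 S$
$L{\left(m,w \right)} = -5 - 4 w$ ($L{\left(m,w \right)} = -5 + w \left(-4\right) = -5 - 4 w$)
$L{\left(9,-1 \right)} q{\left(83 \right)} = \left(-5 - -4\right) 2 \cdot 83 = \left(-5 + 4\right) 166 = \left(-1\right) 166 = -166$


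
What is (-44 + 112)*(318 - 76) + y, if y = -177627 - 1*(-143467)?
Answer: -17704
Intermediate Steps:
y = -34160 (y = -177627 + 143467 = -34160)
(-44 + 112)*(318 - 76) + y = (-44 + 112)*(318 - 76) - 34160 = 68*242 - 34160 = 16456 - 34160 = -17704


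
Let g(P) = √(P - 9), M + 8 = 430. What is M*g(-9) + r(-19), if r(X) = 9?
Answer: 9 + 1266*I*√2 ≈ 9.0 + 1790.4*I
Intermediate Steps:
M = 422 (M = -8 + 430 = 422)
g(P) = √(-9 + P)
M*g(-9) + r(-19) = 422*√(-9 - 9) + 9 = 422*√(-18) + 9 = 422*(3*I*√2) + 9 = 1266*I*√2 + 9 = 9 + 1266*I*√2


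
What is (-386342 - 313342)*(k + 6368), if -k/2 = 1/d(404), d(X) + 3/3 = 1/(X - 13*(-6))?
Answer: -2143812184848/481 ≈ -4.4570e+9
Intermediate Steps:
d(X) = -1 + 1/(78 + X) (d(X) = -1 + 1/(X - 13*(-6)) = -1 + 1/(X + 78) = -1 + 1/(78 + X))
k = 964/481 (k = -2*(78 + 404)/(-77 - 1*404) = -2*482/(-77 - 404) = -2/((1/482)*(-481)) = -2/(-481/482) = -2*(-482/481) = 964/481 ≈ 2.0042)
(-386342 - 313342)*(k + 6368) = (-386342 - 313342)*(964/481 + 6368) = -699684*3063972/481 = -2143812184848/481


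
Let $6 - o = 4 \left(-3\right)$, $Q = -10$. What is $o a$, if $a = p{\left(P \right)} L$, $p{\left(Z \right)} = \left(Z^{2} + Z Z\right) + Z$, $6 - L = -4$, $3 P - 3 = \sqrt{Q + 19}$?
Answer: $1800$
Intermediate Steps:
$P = 2$ ($P = 1 + \frac{\sqrt{-10 + 19}}{3} = 1 + \frac{\sqrt{9}}{3} = 1 + \frac{1}{3} \cdot 3 = 1 + 1 = 2$)
$L = 10$ ($L = 6 - -4 = 6 + 4 = 10$)
$p{\left(Z \right)} = Z + 2 Z^{2}$ ($p{\left(Z \right)} = \left(Z^{2} + Z^{2}\right) + Z = 2 Z^{2} + Z = Z + 2 Z^{2}$)
$o = 18$ ($o = 6 - 4 \left(-3\right) = 6 - -12 = 6 + 12 = 18$)
$a = 100$ ($a = 2 \left(1 + 2 \cdot 2\right) 10 = 2 \left(1 + 4\right) 10 = 2 \cdot 5 \cdot 10 = 10 \cdot 10 = 100$)
$o a = 18 \cdot 100 = 1800$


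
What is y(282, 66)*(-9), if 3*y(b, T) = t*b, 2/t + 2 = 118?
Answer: -423/29 ≈ -14.586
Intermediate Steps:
t = 1/58 (t = 2/(-2 + 118) = 2/116 = 2*(1/116) = 1/58 ≈ 0.017241)
y(b, T) = b/174 (y(b, T) = (b/58)/3 = b/174)
y(282, 66)*(-9) = ((1/174)*282)*(-9) = (47/29)*(-9) = -423/29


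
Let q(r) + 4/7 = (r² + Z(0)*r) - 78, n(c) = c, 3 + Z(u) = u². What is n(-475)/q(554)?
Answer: -3325/2136228 ≈ -0.0015565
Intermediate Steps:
Z(u) = -3 + u²
q(r) = -550/7 + r² - 3*r (q(r) = -4/7 + ((r² + (-3 + 0²)*r) - 78) = -4/7 + ((r² + (-3 + 0)*r) - 78) = -4/7 + ((r² - 3*r) - 78) = -4/7 + (-78 + r² - 3*r) = -550/7 + r² - 3*r)
n(-475)/q(554) = -475/(-550/7 + 554² - 3*554) = -475/(-550/7 + 306916 - 1662) = -475/2136228/7 = -475*7/2136228 = -3325/2136228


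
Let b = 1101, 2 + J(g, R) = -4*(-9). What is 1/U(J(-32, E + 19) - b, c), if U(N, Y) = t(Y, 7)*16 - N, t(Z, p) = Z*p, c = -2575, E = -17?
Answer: -1/287333 ≈ -3.4803e-6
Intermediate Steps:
J(g, R) = 34 (J(g, R) = -2 - 4*(-9) = -2 + 36 = 34)
U(N, Y) = -N + 112*Y (U(N, Y) = (Y*7)*16 - N = (7*Y)*16 - N = 112*Y - N = -N + 112*Y)
1/U(J(-32, E + 19) - b, c) = 1/(-(34 - 1*1101) + 112*(-2575)) = 1/(-(34 - 1101) - 288400) = 1/(-1*(-1067) - 288400) = 1/(1067 - 288400) = 1/(-287333) = -1/287333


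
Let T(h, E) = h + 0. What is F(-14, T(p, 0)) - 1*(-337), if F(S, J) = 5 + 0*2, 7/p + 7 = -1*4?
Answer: 342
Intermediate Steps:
p = -7/11 (p = 7/(-7 - 1*4) = 7/(-7 - 4) = 7/(-11) = 7*(-1/11) = -7/11 ≈ -0.63636)
T(h, E) = h
F(S, J) = 5 (F(S, J) = 5 + 0 = 5)
F(-14, T(p, 0)) - 1*(-337) = 5 - 1*(-337) = 5 + 337 = 342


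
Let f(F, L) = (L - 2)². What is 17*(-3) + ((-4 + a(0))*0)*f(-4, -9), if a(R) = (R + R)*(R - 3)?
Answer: -51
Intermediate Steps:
f(F, L) = (-2 + L)²
a(R) = 2*R*(-3 + R) (a(R) = (2*R)*(-3 + R) = 2*R*(-3 + R))
17*(-3) + ((-4 + a(0))*0)*f(-4, -9) = 17*(-3) + ((-4 + 2*0*(-3 + 0))*0)*(-2 - 9)² = -51 + ((-4 + 2*0*(-3))*0)*(-11)² = -51 + ((-4 + 0)*0)*121 = -51 - 4*0*121 = -51 + 0*121 = -51 + 0 = -51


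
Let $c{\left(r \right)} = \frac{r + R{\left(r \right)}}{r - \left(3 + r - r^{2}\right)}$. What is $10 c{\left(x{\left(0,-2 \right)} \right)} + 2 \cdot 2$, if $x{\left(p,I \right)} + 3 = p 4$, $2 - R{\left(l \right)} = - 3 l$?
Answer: $- \frac{38}{3} \approx -12.667$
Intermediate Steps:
$R{\left(l \right)} = 2 + 3 l$ ($R{\left(l \right)} = 2 - - 3 l = 2 + 3 l$)
$x{\left(p,I \right)} = -3 + 4 p$ ($x{\left(p,I \right)} = -3 + p 4 = -3 + 4 p$)
$c{\left(r \right)} = \frac{2 + 4 r}{-3 + r^{2}}$ ($c{\left(r \right)} = \frac{r + \left(2 + 3 r\right)}{r - \left(3 + r - r^{2}\right)} = \frac{2 + 4 r}{r - \left(3 + r - r^{2}\right)} = \frac{2 + 4 r}{-3 + r^{2}}$)
$10 c{\left(x{\left(0,-2 \right)} \right)} + 2 \cdot 2 = 10 \frac{2 \left(1 + 2 \left(-3 + 4 \cdot 0\right)\right)}{-3 + \left(-3 + 4 \cdot 0\right)^{2}} + 2 \cdot 2 = 10 \frac{2 \left(1 + 2 \left(-3 + 0\right)\right)}{-3 + \left(-3 + 0\right)^{2}} + 4 = 10 \frac{2 \left(1 + 2 \left(-3\right)\right)}{-3 + \left(-3\right)^{2}} + 4 = 10 \frac{2 \left(1 - 6\right)}{-3 + 9} + 4 = 10 \cdot 2 \cdot \frac{1}{6} \left(-5\right) + 4 = 10 \left(- \frac{5}{3}\right) + 4 = - \frac{50}{3} + 4 = - \frac{38}{3}$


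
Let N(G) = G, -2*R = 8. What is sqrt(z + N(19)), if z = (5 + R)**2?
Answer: 2*sqrt(5) ≈ 4.4721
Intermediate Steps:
R = -4 (R = -1/2*8 = -4)
z = 1 (z = (5 - 4)**2 = 1**2 = 1)
sqrt(z + N(19)) = sqrt(1 + 19) = sqrt(20) = 2*sqrt(5)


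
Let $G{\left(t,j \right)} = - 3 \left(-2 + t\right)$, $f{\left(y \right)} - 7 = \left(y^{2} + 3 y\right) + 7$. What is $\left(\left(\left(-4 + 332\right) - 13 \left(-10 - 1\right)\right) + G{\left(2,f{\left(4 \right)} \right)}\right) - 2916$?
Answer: $-2445$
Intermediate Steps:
$f{\left(y \right)} = 14 + y^{2} + 3 y$ ($f{\left(y \right)} = 7 + \left(\left(y^{2} + 3 y\right) + 7\right) = 7 + \left(7 + y^{2} + 3 y\right) = 14 + y^{2} + 3 y$)
$G{\left(t,j \right)} = 6 - 3 t$
$\left(\left(\left(-4 + 332\right) - 13 \left(-10 - 1\right)\right) + G{\left(2,f{\left(4 \right)} \right)}\right) - 2916 = \left(\left(\left(-4 + 332\right) - 13 \left(-10 - 1\right)\right) + \left(6 - 6\right)\right) - 2916 = \left(\left(328 - -143\right) + \left(6 - 6\right)\right) - 2916 = \left(\left(328 + 143\right) + 0\right) - 2916 = \left(471 + 0\right) - 2916 = 471 - 2916 = -2445$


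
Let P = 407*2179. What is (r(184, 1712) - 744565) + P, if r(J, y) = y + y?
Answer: 145712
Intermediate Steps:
r(J, y) = 2*y
P = 886853
(r(184, 1712) - 744565) + P = (2*1712 - 744565) + 886853 = (3424 - 744565) + 886853 = -741141 + 886853 = 145712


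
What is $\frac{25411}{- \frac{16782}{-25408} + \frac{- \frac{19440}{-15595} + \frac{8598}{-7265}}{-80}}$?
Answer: $\frac{36574907715575200}{949546039473} \approx 38518.0$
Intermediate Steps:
$\frac{25411}{- \frac{16782}{-25408} + \frac{- \frac{19440}{-15595} + \frac{8598}{-7265}}{-80}} = \frac{25411}{\left(-16782\right) \left(- \frac{1}{25408}\right) + \left(\left(-19440\right) \left(- \frac{1}{15595}\right) + 8598 \left(- \frac{1}{7265}\right)\right) \left(- \frac{1}{80}\right)} = \frac{25411}{\frac{8391}{12704} + \left(\frac{3888}{3119} - \frac{8598}{7265}\right) \left(- \frac{1}{80}\right)} = \frac{25411}{\frac{8391}{12704} + \frac{1429158}{22659535} \left(- \frac{1}{80}\right)} = \frac{25411}{\frac{8391}{12704} - \frac{714579}{906381400}} = \frac{25411}{\frac{949546039473}{1439333663200}} = 25411 \cdot \frac{1439333663200}{949546039473} = \frac{36574907715575200}{949546039473}$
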